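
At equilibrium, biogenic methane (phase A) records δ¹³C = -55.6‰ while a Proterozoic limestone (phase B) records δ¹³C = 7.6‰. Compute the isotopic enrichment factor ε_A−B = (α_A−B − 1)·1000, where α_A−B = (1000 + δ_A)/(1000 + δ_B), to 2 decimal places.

-62.72‰

α_A−B = (1000 + -55.6) / (1000 + 7.6) = 944.4 / 1007.6 = 0.937277
ε_A−B = (0.937277 − 1) × 1000 = -62.723‰
(The approximation ε ≈ δ_A − δ_B would give -63.2‰.)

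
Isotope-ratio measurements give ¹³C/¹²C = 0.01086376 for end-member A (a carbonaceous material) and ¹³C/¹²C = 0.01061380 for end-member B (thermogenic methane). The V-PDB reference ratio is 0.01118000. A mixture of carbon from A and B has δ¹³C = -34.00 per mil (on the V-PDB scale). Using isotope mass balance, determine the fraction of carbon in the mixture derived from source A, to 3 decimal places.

0.744

δ_A = (0.01086376/0.01118000 − 1)×1000 = (0.971714 − 1)×1000 = -28.286 per mil
δ_B = (0.01061380/0.01118000 − 1)×1000 = (0.949356 − 1)×1000 = -50.644 per mil
f_A = (δ_mix − δ_B)/(δ_A − δ_B) = (-34.00 − (-50.644))/(-28.286 − (-50.644))
f_A = 16.644 / 22.358 = 0.7444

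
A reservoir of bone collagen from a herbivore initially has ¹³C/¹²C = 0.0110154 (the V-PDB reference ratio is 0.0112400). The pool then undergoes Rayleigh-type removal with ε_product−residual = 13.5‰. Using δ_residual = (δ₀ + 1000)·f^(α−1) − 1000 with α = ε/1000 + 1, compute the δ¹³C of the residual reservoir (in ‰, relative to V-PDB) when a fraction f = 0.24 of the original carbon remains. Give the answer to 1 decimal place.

-38.7‰

δ₀ = (0.0110154/0.0112400 − 1)×1000 = (0.980018 − 1)×1000 = -19.982‰
α − 1 = ε/1000 = 0.0135
f^(α−1) = 0.24^(0.0135) = 0.980918
δ_res = (-19.982 + 1000) × 0.980918 − 1000 = 961.317 − 1000 = -38.68‰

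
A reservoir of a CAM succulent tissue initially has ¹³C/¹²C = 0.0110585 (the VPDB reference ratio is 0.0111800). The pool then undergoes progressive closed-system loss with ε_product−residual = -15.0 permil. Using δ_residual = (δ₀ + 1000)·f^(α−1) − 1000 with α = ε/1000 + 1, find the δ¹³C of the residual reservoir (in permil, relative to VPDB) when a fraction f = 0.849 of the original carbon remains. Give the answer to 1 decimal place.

δ₀ = (0.0110585/0.0111800 − 1)×1000 = (0.989132 − 1)×1000 = -10.868 permil
α − 1 = ε/1000 = -0.0150
f^(α−1) = 0.849^(-0.0150) = 1.002458
δ_res = (-10.868 + 1000) × 1.002458 − 1000 = 991.564 − 1000 = -8.44 permil

-8.4 permil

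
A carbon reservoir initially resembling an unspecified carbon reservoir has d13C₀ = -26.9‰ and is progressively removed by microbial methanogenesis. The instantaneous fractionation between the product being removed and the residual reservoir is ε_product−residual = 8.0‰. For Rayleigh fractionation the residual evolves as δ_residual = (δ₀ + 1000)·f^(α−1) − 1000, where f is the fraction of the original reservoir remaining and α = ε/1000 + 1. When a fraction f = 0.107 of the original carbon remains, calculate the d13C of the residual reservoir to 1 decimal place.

-44.1‰

Rayleigh residual: δ_res = (δ₀ + 1000)·f^(α−1) − 1000
α = ε/1000 + 1 = 1.00800, so α − 1 = 0.00800
f^(α−1) = 0.107^(0.00800) = 0.982279
δ_res = (-26.9 + 1000) × 0.982279 − 1000 = 955.856 − 1000 = -44.14‰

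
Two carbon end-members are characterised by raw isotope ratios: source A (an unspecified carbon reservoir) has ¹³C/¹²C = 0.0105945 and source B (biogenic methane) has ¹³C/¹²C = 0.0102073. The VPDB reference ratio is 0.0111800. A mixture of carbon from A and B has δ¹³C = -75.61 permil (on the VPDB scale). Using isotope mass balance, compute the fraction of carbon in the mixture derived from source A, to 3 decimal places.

δ_A = (0.0105945/0.0111800 − 1)×1000 = (0.947630 − 1)×1000 = -52.370 permil
δ_B = (0.0102073/0.0111800 − 1)×1000 = (0.912996 − 1)×1000 = -87.004 permil
f_A = (δ_mix − δ_B)/(δ_A − δ_B) = (-75.61 − (-87.004))/(-52.370 − (-87.004))
f_A = 11.394 / 34.633 = 0.3290

0.329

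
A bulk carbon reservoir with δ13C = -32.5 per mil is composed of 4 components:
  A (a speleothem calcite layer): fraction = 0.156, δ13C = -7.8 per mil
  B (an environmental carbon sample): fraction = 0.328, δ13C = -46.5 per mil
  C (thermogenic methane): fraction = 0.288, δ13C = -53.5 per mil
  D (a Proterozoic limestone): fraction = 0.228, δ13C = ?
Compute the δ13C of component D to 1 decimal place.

-2.7 per mil

Isotope mass balance: δ_bulk = Σ fᵢ·δᵢ.
-32.5 = 0.156×(-7.8) + 0.328×(-46.5) + 0.288×(-53.5) + 0.228×δ_D
0.228·δ_D = -32.5 − (-31.877) = -0.623
δ_D = -0.623 / 0.228 = -2.73 per mil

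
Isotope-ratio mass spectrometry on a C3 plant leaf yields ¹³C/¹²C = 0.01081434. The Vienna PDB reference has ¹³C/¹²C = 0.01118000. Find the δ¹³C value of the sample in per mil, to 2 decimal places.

δ¹³C = (R_sample / R_standard − 1) × 1000
R_sample / R_standard = 0.01081434 / 0.01118000 = 0.967293
δ¹³C = (0.967293 − 1) × 1000 = -32.707 per mil

-32.71 per mil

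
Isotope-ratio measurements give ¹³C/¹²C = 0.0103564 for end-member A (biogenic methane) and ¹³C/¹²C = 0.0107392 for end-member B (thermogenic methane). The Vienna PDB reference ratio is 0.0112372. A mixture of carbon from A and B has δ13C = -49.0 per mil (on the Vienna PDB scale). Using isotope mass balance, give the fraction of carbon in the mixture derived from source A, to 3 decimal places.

0.137

δ_A = (0.0103564/0.0112372 − 1)×1000 = (0.921617 − 1)×1000 = -78.383 per mil
δ_B = (0.0107392/0.0112372 − 1)×1000 = (0.955683 − 1)×1000 = -44.317 per mil
f_A = (δ_mix − δ_B)/(δ_A − δ_B) = (-49.0 − (-44.317))/(-78.383 − (-44.317))
f_A = -4.683 / -34.065 = 0.1375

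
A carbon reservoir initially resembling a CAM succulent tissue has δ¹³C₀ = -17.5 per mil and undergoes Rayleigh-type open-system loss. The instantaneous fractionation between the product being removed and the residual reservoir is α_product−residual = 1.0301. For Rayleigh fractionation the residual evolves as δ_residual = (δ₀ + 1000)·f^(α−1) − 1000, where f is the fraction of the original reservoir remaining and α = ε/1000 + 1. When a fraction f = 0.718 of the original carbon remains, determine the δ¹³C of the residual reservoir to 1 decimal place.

-27.2 per mil

Rayleigh residual: δ_res = (δ₀ + 1000)·f^(α−1) − 1000
α − 1 = 0.03010
f^(α−1) = 0.718^(0.03010) = 0.990078
δ_res = (-17.5 + 1000) × 0.990078 − 1000 = 972.751 − 1000 = -27.25 per mil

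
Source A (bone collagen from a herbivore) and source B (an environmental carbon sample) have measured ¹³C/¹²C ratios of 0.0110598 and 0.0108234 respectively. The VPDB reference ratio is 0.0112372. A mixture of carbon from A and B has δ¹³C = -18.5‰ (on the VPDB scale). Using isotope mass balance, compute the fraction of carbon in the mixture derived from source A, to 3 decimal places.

δ_A = (0.0110598/0.0112372 − 1)×1000 = (0.984213 − 1)×1000 = -15.787‰
δ_B = (0.0108234/0.0112372 − 1)×1000 = (0.963176 − 1)×1000 = -36.824‰
f_A = (δ_mix − δ_B)/(δ_A − δ_B) = (-18.5 − (-36.824))/(-15.787 − (-36.824))
f_A = 18.324 / 21.037 = 0.8710

0.871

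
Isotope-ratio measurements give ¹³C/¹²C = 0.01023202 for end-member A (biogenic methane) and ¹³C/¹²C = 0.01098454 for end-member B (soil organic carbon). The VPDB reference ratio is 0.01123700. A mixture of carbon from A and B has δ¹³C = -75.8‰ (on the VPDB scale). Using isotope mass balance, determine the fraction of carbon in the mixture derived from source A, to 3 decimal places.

δ_A = (0.01023202/0.01123700 − 1)×1000 = (0.910565 − 1)×1000 = -89.435‰
δ_B = (0.01098454/0.01123700 − 1)×1000 = (0.977533 − 1)×1000 = -22.467‰
f_A = (δ_mix − δ_B)/(δ_A − δ_B) = (-75.8 − (-22.467))/(-89.435 − (-22.467))
f_A = -53.333 / -66.968 = 0.7964

0.796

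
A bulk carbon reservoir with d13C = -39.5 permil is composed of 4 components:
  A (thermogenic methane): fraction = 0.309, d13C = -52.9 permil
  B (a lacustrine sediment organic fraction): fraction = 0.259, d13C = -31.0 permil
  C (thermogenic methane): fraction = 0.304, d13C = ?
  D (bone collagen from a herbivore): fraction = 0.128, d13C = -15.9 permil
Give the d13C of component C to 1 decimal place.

Isotope mass balance: δ_bulk = Σ fᵢ·δᵢ.
-39.5 = 0.309×(-52.9) + 0.259×(-31.0) + 0.304×δ_C + 0.128×(-15.9)
0.304·δ_C = -39.5 − (-26.410) = -13.090
δ_C = -13.090 / 0.304 = -43.06 permil

-43.1 permil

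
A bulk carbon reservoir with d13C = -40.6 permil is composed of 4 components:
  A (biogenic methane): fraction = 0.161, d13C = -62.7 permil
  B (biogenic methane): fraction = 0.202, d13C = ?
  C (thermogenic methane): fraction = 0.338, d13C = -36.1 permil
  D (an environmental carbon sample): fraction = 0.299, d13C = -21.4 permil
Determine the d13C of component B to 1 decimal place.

Isotope mass balance: δ_bulk = Σ fᵢ·δᵢ.
-40.6 = 0.161×(-62.7) + 0.202×δ_B + 0.338×(-36.1) + 0.299×(-21.4)
0.202·δ_B = -40.6 − (-28.695) = -11.905
δ_B = -11.905 / 0.202 = -58.94 permil

-58.9 permil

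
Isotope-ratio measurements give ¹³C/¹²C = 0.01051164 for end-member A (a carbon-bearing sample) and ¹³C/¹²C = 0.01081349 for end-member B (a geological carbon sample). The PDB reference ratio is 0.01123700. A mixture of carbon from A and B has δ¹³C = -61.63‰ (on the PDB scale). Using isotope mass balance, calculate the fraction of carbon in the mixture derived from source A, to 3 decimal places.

δ_A = (0.01051164/0.01123700 − 1)×1000 = (0.935449 − 1)×1000 = -64.551‰
δ_B = (0.01081349/0.01123700 − 1)×1000 = (0.962311 − 1)×1000 = -37.689‰
f_A = (δ_mix − δ_B)/(δ_A − δ_B) = (-61.63 − (-37.689))/(-64.551 − (-37.689))
f_A = -23.941 / -26.862 = 0.8913

0.891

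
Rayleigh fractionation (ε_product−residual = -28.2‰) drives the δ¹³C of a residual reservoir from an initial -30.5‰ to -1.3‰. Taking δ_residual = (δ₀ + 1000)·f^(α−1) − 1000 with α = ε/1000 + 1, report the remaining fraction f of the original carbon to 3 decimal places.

0.349

α − 1 = ε/1000 = -0.0282
(δ_res + 1000)/(δ₀ + 1000) = (-1.3 + 1000)/(-30.5 + 1000) = 998.7/969.5 = 1.030119
f = 1.030119^(1/-0.0282) = exp(ln(1.030119)/-0.0282) = exp(0.02967/-0.0282)
f = exp(-1.0523) = 0.3491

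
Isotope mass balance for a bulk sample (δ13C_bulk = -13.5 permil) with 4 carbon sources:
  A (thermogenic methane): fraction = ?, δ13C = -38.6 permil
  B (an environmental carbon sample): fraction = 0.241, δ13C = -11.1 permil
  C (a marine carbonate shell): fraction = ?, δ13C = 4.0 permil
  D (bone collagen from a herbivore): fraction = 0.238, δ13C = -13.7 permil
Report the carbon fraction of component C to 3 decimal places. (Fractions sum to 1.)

0.295

Let f_C and f_A be the unknown fractions; fractions sum to 1 so f_C + f_A = 0.521.
Mass balance: Σ fᵢ·δᵢ = δ_bulk ⇒ f_C·(4.0) + f_A·(-38.6) = -13.5 − (-5.936) = -7.564
Substitute f_A = 0.521 − f_C:
f_C·(4.0 − -38.6) = -7.564 − 0.521×(-38.6) = 12.546
f_C = 12.546 / 42.6 = 0.2945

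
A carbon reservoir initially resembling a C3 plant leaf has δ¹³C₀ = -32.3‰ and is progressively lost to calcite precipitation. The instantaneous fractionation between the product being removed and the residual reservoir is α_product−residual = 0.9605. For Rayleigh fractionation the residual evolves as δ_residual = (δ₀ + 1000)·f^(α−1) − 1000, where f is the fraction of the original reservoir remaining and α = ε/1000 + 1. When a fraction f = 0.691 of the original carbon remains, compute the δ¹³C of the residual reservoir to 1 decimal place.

Rayleigh residual: δ_res = (δ₀ + 1000)·f^(α−1) − 1000
α − 1 = -0.03950
f^(α−1) = 0.691^(-0.03950) = 1.014707
δ_res = (-32.3 + 1000) × 1.014707 − 1000 = 981.932 − 1000 = -18.07‰

-18.1‰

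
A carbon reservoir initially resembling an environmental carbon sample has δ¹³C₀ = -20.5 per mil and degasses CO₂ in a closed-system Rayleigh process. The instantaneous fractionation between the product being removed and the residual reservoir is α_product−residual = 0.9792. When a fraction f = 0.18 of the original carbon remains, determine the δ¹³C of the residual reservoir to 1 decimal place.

15.1 per mil

Rayleigh residual: δ_res = (δ₀ + 1000)·f^(α−1) − 1000
α − 1 = -0.02080
f^(α−1) = 0.18^(-0.02080) = 1.036312
δ_res = (-20.5 + 1000) × 1.036312 − 1000 = 1015.067 − 1000 = 15.07 per mil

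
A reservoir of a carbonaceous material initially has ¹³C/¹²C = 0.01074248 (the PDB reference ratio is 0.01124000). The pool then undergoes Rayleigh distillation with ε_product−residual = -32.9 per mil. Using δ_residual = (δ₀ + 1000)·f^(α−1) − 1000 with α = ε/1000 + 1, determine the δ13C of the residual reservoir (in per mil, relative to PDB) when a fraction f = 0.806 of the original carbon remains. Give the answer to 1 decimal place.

δ₀ = (0.01074248/0.01124000 − 1)×1000 = (0.955737 − 1)×1000 = -44.263 per mil
α − 1 = ε/1000 = -0.0329
f^(α−1) = 0.806^(-0.0329) = 1.007121
δ_res = (-44.263 + 1000) × 1.007121 − 1000 = 962.542 − 1000 = -37.46 per mil

-37.5 per mil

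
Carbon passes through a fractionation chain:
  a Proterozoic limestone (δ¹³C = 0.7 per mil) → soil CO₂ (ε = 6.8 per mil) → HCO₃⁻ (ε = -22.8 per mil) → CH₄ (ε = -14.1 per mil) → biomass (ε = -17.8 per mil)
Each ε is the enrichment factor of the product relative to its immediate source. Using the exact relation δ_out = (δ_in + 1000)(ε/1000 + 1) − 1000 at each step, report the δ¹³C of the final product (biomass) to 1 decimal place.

-46.6 per mil

step 1: δ = (0.70 + 1000)·(6.8/1000 + 1) − 1000 = 7.50 per mil
step 2: δ = (7.50 + 1000)·(-22.8/1000 + 1) − 1000 = -15.47 per mil
step 3: δ = (-15.47 + 1000)·(-14.1/1000 + 1) − 1000 = -29.35 per mil
step 4: δ = (-29.35 + 1000)·(-17.8/1000 + 1) − 1000 = -46.63 per mil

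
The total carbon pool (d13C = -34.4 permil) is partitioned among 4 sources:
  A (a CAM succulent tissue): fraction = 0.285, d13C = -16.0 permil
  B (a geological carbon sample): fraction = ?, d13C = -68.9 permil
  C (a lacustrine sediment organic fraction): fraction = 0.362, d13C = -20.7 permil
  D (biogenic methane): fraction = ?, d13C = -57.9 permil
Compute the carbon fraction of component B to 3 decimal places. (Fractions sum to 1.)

0.173

Let f_B and f_D be the unknown fractions; fractions sum to 1 so f_B + f_D = 0.353.
Mass balance: Σ fᵢ·δᵢ = δ_bulk ⇒ f_B·(-68.9) + f_D·(-57.9) = -34.4 − (-12.053) = -22.347
Substitute f_D = 0.353 − f_B:
f_B·(-68.9 − -57.9) = -22.347 − 0.353×(-57.9) = -1.908
f_B = -1.908 / -11.0 = 0.1734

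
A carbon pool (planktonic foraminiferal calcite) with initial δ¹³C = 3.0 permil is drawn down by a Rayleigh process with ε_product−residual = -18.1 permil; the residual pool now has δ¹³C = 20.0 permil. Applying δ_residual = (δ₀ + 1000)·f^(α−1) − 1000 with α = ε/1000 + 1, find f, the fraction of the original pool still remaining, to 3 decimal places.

0.395

α − 1 = ε/1000 = -0.0181
(δ_res + 1000)/(δ₀ + 1000) = (20.0 + 1000)/(3.0 + 1000) = 1020.0/1003.0 = 1.016949
f = 1.016949^(1/-0.0181) = exp(ln(1.016949)/-0.0181) = exp(0.01681/-0.0181)
f = exp(-0.9286) = 0.3951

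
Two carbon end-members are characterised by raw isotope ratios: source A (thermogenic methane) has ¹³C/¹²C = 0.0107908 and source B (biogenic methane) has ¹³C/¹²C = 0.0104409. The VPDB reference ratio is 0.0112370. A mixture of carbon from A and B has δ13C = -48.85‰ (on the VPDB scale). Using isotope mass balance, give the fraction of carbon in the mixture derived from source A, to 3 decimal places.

0.706

δ_A = (0.0107908/0.0112370 − 1)×1000 = (0.960292 − 1)×1000 = -39.708‰
δ_B = (0.0104409/0.0112370 − 1)×1000 = (0.929154 − 1)×1000 = -70.846‰
f_A = (δ_mix − δ_B)/(δ_A − δ_B) = (-48.85 − (-70.846))/(-39.708 − (-70.846))
f_A = 21.996 / 31.138 = 0.7064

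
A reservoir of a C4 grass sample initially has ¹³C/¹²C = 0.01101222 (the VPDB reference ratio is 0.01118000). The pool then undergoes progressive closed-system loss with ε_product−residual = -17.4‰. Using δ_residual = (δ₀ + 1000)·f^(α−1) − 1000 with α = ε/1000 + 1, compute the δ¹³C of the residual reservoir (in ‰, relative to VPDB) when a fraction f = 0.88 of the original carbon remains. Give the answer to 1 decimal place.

δ₀ = (0.01101222/0.01118000 − 1)×1000 = (0.984993 − 1)×1000 = -15.007‰
α − 1 = ε/1000 = -0.0174
f^(α−1) = 0.88^(-0.0174) = 1.002227
δ_res = (-15.007 + 1000) × 1.002227 − 1000 = 987.186 − 1000 = -12.81‰

-12.8‰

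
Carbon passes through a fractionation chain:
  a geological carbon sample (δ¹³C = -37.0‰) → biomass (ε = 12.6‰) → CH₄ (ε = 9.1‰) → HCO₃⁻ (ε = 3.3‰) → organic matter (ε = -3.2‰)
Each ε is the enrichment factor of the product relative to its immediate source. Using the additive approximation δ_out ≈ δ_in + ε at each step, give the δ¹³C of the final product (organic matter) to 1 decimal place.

-15.2‰

step 1: δ ≈ -37.0 + (12.6) = -24.4‰
step 2: δ ≈ -24.4 + (9.1) = -15.3‰
step 3: δ ≈ -15.3 + (3.3) = -12.0‰
step 4: δ ≈ -12.0 + (-3.2) = -15.2‰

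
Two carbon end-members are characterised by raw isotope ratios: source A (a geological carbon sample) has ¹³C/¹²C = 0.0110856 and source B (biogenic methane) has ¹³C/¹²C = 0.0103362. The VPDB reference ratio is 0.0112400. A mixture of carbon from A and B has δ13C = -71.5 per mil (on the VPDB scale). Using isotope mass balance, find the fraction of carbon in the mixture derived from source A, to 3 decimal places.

0.134

δ_A = (0.0110856/0.0112400 − 1)×1000 = (0.986263 − 1)×1000 = -13.737 per mil
δ_B = (0.0103362/0.0112400 − 1)×1000 = (0.919591 − 1)×1000 = -80.409 per mil
f_A = (δ_mix − δ_B)/(δ_A − δ_B) = (-71.5 − (-80.409))/(-13.737 − (-80.409))
f_A = 8.909 / 66.673 = 0.1336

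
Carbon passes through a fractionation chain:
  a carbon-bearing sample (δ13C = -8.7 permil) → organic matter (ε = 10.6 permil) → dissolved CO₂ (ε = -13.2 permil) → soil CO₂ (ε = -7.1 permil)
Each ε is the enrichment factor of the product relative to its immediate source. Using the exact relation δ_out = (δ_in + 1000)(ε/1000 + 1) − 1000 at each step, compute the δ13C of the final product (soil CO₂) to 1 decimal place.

-18.4 permil

step 1: δ = (-8.70 + 1000)·(10.6/1000 + 1) − 1000 = 1.81 permil
step 2: δ = (1.81 + 1000)·(-13.2/1000 + 1) − 1000 = -11.42 permil
step 3: δ = (-11.42 + 1000)·(-7.1/1000 + 1) − 1000 = -18.44 permil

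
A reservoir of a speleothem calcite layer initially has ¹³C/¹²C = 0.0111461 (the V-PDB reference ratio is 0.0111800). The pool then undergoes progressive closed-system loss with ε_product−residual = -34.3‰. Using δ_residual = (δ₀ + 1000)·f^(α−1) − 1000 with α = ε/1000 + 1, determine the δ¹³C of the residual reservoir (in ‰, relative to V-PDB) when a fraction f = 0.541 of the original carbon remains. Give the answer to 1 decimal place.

δ₀ = (0.0111461/0.0111800 − 1)×1000 = (0.996968 − 1)×1000 = -3.032‰
α − 1 = ε/1000 = -0.0343
f^(α−1) = 0.541^(-0.0343) = 1.021295
δ_res = (-3.032 + 1000) × 1.021295 − 1000 = 1018.199 − 1000 = 18.20‰

18.2‰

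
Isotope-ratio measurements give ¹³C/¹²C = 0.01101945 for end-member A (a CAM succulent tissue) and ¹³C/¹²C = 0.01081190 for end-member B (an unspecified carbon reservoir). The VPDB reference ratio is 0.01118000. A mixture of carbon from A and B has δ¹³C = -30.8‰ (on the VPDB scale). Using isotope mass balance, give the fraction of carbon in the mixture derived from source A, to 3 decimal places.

δ_A = (0.01101945/0.01118000 − 1)×1000 = (0.985640 − 1)×1000 = -14.360‰
δ_B = (0.01081190/0.01118000 − 1)×1000 = (0.967075 − 1)×1000 = -32.925‰
f_A = (δ_mix − δ_B)/(δ_A − δ_B) = (-30.8 − (-32.925))/(-14.360 − (-32.925))
f_A = 2.125 / 18.564 = 0.1145

0.114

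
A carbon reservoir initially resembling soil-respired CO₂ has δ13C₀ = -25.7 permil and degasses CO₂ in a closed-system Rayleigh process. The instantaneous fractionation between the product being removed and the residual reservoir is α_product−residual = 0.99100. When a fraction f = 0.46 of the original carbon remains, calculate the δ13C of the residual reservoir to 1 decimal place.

Rayleigh residual: δ_res = (δ₀ + 1000)·f^(α−1) − 1000
α − 1 = -0.00900
f^(α−1) = 0.46^(-0.00900) = 1.007013
δ_res = (-25.7 + 1000) × 1.007013 − 1000 = 981.133 − 1000 = -18.87 permil

-18.9 permil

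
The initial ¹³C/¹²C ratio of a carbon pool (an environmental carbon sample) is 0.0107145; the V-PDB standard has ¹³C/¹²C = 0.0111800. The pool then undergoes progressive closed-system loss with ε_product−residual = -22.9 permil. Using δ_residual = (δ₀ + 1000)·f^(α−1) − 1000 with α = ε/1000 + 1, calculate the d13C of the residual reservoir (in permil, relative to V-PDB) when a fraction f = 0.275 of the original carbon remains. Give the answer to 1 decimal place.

-12.9 permil

δ₀ = (0.0107145/0.0111800 − 1)×1000 = (0.958363 − 1)×1000 = -41.637 permil
α − 1 = ε/1000 = -0.0229
f^(α−1) = 0.275^(-0.0229) = 1.030005
δ_res = (-41.637 + 1000) × 1.030005 − 1000 = 987.119 − 1000 = -12.88 permil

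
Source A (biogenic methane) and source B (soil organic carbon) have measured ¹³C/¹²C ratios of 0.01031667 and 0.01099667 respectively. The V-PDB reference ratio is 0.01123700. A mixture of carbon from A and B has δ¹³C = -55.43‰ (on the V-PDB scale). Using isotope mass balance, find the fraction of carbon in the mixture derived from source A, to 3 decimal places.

δ_A = (0.01031667/0.01123700 − 1)×1000 = (0.918098 − 1)×1000 = -81.902‰
δ_B = (0.01099667/0.01123700 − 1)×1000 = (0.978613 − 1)×1000 = -21.387‰
f_A = (δ_mix − δ_B)/(δ_A − δ_B) = (-55.43 − (-21.387))/(-81.902 − (-21.387))
f_A = -34.043 / -60.514 = 0.5626

0.563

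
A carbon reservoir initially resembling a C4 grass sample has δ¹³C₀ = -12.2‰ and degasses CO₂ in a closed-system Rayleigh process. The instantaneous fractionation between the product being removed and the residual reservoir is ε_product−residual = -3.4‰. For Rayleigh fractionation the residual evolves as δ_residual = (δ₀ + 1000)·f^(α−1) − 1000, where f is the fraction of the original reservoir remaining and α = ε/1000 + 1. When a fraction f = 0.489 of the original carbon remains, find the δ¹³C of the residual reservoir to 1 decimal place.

-9.8‰

Rayleigh residual: δ_res = (δ₀ + 1000)·f^(α−1) − 1000
α = ε/1000 + 1 = 0.99660, so α − 1 = -0.00340
f^(α−1) = 0.489^(-0.00340) = 1.002435
δ_res = (-12.2 + 1000) × 1.002435 − 1000 = 990.206 − 1000 = -9.79‰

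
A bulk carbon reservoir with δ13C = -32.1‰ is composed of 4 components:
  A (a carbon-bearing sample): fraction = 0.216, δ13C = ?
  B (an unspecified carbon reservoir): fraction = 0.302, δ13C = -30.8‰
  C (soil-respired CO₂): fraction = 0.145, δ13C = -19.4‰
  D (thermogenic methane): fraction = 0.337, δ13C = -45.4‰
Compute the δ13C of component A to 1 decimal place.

Isotope mass balance: δ_bulk = Σ fᵢ·δᵢ.
-32.1 = 0.216×δ_A + 0.302×(-30.8) + 0.145×(-19.4) + 0.337×(-45.4)
0.216·δ_A = -32.1 − (-27.414) = -4.686
δ_A = -4.686 / 0.216 = -21.69‰

-21.7‰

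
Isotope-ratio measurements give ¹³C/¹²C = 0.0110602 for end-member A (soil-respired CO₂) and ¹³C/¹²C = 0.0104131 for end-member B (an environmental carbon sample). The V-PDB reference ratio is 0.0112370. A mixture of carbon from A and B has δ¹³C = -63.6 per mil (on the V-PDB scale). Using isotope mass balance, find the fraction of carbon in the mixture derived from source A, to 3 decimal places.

δ_A = (0.0110602/0.0112370 − 1)×1000 = (0.984266 − 1)×1000 = -15.734 per mil
δ_B = (0.0104131/0.0112370 − 1)×1000 = (0.926680 − 1)×1000 = -73.320 per mil
f_A = (δ_mix − δ_B)/(δ_A − δ_B) = (-63.6 − (-73.320))/(-15.734 − (-73.320))
f_A = 9.720 / 57.587 = 0.1688

0.169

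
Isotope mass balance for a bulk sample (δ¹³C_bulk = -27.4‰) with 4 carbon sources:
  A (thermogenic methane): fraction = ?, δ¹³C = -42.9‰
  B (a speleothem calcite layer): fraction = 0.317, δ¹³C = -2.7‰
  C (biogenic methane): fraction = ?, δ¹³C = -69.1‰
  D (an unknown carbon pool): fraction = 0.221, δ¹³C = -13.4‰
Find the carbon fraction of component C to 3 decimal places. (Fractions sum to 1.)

Let f_C and f_A be the unknown fractions; fractions sum to 1 so f_C + f_A = 0.462.
Mass balance: Σ fᵢ·δᵢ = δ_bulk ⇒ f_C·(-69.1) + f_A·(-42.9) = -27.4 − (-3.817) = -23.583
Substitute f_A = 0.462 − f_C:
f_C·(-69.1 − -42.9) = -23.583 − 0.462×(-42.9) = -3.763
f_C = -3.763 / -26.2 = 0.1436

0.144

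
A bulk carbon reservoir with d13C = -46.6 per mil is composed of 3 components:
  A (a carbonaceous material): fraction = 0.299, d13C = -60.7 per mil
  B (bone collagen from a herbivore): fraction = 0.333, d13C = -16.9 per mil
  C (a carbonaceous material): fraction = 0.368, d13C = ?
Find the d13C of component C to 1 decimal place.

-62.0 per mil

Isotope mass balance: δ_bulk = Σ fᵢ·δᵢ.
-46.6 = 0.299×(-60.7) + 0.333×(-16.9) + 0.368×δ_C
0.368·δ_C = -46.6 − (-23.777) = -22.823
δ_C = -22.823 / 0.368 = -62.02 per mil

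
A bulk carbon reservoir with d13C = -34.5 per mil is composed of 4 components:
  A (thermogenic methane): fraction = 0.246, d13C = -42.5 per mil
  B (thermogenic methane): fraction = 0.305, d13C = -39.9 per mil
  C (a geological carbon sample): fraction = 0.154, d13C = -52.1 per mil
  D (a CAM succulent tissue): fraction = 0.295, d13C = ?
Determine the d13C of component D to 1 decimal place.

Isotope mass balance: δ_bulk = Σ fᵢ·δᵢ.
-34.5 = 0.246×(-42.5) + 0.305×(-39.9) + 0.154×(-52.1) + 0.295×δ_D
0.295·δ_D = -34.5 − (-30.648) = -3.852
δ_D = -3.852 / 0.295 = -13.06 per mil

-13.1 per mil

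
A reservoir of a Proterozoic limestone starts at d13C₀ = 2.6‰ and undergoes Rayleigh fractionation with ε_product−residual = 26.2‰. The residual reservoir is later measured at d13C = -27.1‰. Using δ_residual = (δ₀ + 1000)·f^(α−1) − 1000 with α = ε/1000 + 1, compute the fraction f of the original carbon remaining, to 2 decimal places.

0.32

α − 1 = ε/1000 = 0.0262
(δ_res + 1000)/(δ₀ + 1000) = (-27.1 + 1000)/(2.6 + 1000) = 972.9/1002.6 = 0.970377
f = 0.970377^(1/0.0262) = exp(ln(0.970377)/0.0262) = exp(-0.03007/0.0262)
f = exp(-1.1477) = 0.3174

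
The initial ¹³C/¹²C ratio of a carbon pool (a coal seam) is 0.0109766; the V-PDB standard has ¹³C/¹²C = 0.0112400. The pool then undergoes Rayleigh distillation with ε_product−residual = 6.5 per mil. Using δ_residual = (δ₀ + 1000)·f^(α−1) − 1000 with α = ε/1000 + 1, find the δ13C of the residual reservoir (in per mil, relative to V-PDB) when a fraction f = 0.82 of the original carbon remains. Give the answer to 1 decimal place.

-24.7 per mil

δ₀ = (0.0109766/0.0112400 − 1)×1000 = (0.976566 − 1)×1000 = -23.434 per mil
α − 1 = ε/1000 = 0.0065
f^(α−1) = 0.82^(0.0065) = 0.998711
δ_res = (-23.434 + 1000) × 0.998711 − 1000 = 975.307 − 1000 = -24.69 per mil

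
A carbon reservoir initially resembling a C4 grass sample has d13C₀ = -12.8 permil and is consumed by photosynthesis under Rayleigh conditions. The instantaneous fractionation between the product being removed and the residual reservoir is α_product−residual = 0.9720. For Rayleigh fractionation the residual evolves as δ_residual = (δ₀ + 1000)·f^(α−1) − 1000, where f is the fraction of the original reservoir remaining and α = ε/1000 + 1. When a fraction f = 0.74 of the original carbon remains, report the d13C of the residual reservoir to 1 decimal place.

Rayleigh residual: δ_res = (δ₀ + 1000)·f^(α−1) − 1000
α − 1 = -0.02800
f^(α−1) = 0.74^(-0.02800) = 1.008467
δ_res = (-12.8 + 1000) × 1.008467 − 1000 = 995.558 − 1000 = -4.44 permil

-4.4 permil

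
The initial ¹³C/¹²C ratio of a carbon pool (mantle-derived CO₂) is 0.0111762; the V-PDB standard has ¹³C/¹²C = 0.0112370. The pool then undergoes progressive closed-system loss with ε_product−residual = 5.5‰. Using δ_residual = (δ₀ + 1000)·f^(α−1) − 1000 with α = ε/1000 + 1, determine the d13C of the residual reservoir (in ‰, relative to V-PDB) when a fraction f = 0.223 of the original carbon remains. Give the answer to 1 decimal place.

δ₀ = (0.0111762/0.0112370 − 1)×1000 = (0.994589 − 1)×1000 = -5.411‰
α − 1 = ε/1000 = 0.0055
f^(α−1) = 0.223^(0.0055) = 0.991781
δ_res = (-5.411 + 1000) × 0.991781 − 1000 = 986.415 − 1000 = -13.59‰

-13.6‰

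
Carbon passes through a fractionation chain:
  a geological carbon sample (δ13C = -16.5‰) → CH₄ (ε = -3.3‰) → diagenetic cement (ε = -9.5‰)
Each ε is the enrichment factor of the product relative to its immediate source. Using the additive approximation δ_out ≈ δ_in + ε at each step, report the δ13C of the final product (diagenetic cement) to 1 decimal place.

step 1: δ ≈ -16.5 + (-3.3) = -19.8‰
step 2: δ ≈ -19.8 + (-9.5) = -29.3‰

-29.3‰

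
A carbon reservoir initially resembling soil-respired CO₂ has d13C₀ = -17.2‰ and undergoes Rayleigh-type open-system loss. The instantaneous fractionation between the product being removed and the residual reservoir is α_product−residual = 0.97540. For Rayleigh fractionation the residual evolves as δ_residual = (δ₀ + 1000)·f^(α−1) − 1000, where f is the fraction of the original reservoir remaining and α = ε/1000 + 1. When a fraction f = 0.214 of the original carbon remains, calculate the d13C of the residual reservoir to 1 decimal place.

Rayleigh residual: δ_res = (δ₀ + 1000)·f^(α−1) − 1000
α − 1 = -0.02460
f^(α−1) = 0.214^(-0.02460) = 1.038656
δ_res = (-17.2 + 1000) × 1.038656 − 1000 = 1020.791 − 1000 = 20.79‰

20.8‰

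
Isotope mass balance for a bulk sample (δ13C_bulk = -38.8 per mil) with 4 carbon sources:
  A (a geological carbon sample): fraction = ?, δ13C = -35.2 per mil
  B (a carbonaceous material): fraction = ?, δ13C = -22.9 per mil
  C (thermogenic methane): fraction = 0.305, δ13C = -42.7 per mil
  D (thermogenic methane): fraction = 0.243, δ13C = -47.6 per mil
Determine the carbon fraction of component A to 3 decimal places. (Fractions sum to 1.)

0.314

Let f_A and f_B be the unknown fractions; fractions sum to 1 so f_A + f_B = 0.452.
Mass balance: Σ fᵢ·δᵢ = δ_bulk ⇒ f_A·(-35.2) + f_B·(-22.9) = -38.8 − (-24.590) = -14.210
Substitute f_B = 0.452 − f_A:
f_A·(-35.2 − -22.9) = -14.210 − 0.452×(-22.9) = -3.859
f_A = -3.859 / -12.3 = 0.3137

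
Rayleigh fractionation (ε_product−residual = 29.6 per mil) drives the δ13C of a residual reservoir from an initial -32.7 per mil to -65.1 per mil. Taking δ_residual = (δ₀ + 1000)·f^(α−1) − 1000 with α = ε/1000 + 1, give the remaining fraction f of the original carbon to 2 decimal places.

α − 1 = ε/1000 = 0.0296
(δ_res + 1000)/(δ₀ + 1000) = (-65.1 + 1000)/(-32.7 + 1000) = 934.9/967.3 = 0.966505
f = 0.966505^(1/0.0296) = exp(ln(0.966505)/0.0296) = exp(-0.03407/0.0296)
f = exp(-1.1510) = 0.3163

0.32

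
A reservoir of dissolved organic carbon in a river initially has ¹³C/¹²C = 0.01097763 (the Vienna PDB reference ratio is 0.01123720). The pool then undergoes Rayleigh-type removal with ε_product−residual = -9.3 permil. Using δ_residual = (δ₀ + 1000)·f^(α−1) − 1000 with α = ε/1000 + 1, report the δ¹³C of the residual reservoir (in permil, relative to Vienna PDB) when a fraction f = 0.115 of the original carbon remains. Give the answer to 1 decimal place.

-3.3 permil

δ₀ = (0.01097763/0.01123720 − 1)×1000 = (0.976901 − 1)×1000 = -23.099 permil
α − 1 = ε/1000 = -0.0093
f^(α−1) = 0.115^(-0.0093) = 1.020318
δ_res = (-23.099 + 1000) × 1.020318 − 1000 = 996.749 − 1000 = -3.25 permil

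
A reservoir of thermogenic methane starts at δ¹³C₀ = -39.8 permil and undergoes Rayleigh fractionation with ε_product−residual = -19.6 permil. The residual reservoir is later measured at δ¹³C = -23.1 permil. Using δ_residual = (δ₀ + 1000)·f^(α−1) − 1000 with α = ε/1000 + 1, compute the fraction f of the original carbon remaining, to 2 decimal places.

0.41

α − 1 = ε/1000 = -0.0196
(δ_res + 1000)/(δ₀ + 1000) = (-23.1 + 1000)/(-39.8 + 1000) = 976.9/960.2 = 1.017392
f = 1.017392^(1/-0.0196) = exp(ln(1.017392)/-0.0196) = exp(0.01724/-0.0196)
f = exp(-0.8797) = 0.4149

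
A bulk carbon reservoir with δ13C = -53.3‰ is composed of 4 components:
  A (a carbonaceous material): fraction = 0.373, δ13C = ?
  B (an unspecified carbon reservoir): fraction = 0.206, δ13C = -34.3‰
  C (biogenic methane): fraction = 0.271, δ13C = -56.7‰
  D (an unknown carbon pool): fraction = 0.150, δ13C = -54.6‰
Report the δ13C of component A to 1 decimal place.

-60.8‰

Isotope mass balance: δ_bulk = Σ fᵢ·δᵢ.
-53.3 = 0.373×δ_A + 0.206×(-34.3) + 0.271×(-56.7) + 0.150×(-54.6)
0.373·δ_A = -53.3 − (-30.622) = -22.678
δ_A = -22.678 / 0.373 = -60.80‰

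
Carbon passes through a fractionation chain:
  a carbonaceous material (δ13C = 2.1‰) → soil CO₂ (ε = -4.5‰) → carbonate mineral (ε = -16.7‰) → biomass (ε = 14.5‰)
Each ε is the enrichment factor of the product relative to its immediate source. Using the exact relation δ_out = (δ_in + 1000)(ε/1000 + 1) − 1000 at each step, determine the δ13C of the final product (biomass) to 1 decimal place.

-4.8‰

step 1: δ = (2.10 + 1000)·(-4.5/1000 + 1) − 1000 = -2.41‰
step 2: δ = (-2.41 + 1000)·(-16.7/1000 + 1) − 1000 = -19.07‰
step 3: δ = (-19.07 + 1000)·(14.5/1000 + 1) − 1000 = -4.85‰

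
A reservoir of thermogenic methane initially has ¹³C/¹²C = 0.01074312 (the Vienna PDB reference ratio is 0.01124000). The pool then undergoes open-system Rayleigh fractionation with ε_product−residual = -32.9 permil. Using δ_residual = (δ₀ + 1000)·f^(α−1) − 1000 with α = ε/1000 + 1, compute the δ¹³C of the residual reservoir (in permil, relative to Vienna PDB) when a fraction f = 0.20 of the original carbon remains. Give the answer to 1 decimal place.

7.8 permil

δ₀ = (0.01074312/0.01124000 − 1)×1000 = (0.955794 − 1)×1000 = -44.206 permil
α − 1 = ε/1000 = -0.0329
f^(α−1) = 0.20^(-0.0329) = 1.054377
δ_res = (-44.206 + 1000) × 1.054377 − 1000 = 1007.767 − 1000 = 7.77 permil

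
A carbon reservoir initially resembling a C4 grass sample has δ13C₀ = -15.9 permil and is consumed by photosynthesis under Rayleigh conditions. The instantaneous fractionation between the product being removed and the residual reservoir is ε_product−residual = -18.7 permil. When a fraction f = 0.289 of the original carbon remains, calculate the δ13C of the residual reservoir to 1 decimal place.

Rayleigh residual: δ_res = (δ₀ + 1000)·f^(α−1) − 1000
α = ε/1000 + 1 = 0.98130, so α − 1 = -0.01870
f^(α−1) = 0.289^(-0.01870) = 1.023484
δ_res = (-15.9 + 1000) × 1.023484 − 1000 = 1007.211 − 1000 = 7.21 permil

7.2 permil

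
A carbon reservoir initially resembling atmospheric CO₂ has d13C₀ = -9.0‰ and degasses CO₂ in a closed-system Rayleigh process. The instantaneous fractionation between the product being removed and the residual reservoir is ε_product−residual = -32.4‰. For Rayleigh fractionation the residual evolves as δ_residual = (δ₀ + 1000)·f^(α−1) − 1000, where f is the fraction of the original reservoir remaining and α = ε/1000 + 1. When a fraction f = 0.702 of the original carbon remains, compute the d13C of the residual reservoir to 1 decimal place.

2.4‰

Rayleigh residual: δ_res = (δ₀ + 1000)·f^(α−1) − 1000
α = ε/1000 + 1 = 0.96760, so α − 1 = -0.03240
f^(α−1) = 0.702^(-0.03240) = 1.011530
δ_res = (-9.0 + 1000) × 1.011530 − 1000 = 1002.426 − 1000 = 2.43‰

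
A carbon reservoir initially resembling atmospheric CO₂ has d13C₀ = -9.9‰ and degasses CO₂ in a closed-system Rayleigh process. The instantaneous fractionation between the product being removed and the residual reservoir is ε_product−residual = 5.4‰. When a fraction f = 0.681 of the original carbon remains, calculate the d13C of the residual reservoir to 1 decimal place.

-12.0‰

Rayleigh residual: δ_res = (δ₀ + 1000)·f^(α−1) − 1000
α = ε/1000 + 1 = 1.00540, so α − 1 = 0.00540
f^(α−1) = 0.681^(0.00540) = 0.997928
δ_res = (-9.9 + 1000) × 0.997928 − 1000 = 988.048 − 1000 = -11.95‰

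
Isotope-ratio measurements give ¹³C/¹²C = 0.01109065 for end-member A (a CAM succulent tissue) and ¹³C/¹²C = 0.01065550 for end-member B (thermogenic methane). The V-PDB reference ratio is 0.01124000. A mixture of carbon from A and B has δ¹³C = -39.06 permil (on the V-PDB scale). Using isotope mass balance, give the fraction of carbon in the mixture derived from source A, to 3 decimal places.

δ_A = (0.01109065/0.01124000 − 1)×1000 = (0.986713 − 1)×1000 = -13.287 permil
δ_B = (0.01065550/0.01124000 − 1)×1000 = (0.947998 − 1)×1000 = -52.002 permil
f_A = (δ_mix − δ_B)/(δ_A − δ_B) = (-39.06 − (-52.002))/(-13.287 − (-52.002))
f_A = 12.942 / 38.714 = 0.3343

0.334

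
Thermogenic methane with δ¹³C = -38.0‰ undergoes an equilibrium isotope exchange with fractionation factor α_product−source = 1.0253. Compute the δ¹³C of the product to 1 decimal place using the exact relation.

δ_product = (δ_source + 1000)·α − 1000
δ_product = (-38.0 + 1000) × 1.0253 − 1000
δ_product = 986.339 − 1000 = -13.66‰

-13.7‰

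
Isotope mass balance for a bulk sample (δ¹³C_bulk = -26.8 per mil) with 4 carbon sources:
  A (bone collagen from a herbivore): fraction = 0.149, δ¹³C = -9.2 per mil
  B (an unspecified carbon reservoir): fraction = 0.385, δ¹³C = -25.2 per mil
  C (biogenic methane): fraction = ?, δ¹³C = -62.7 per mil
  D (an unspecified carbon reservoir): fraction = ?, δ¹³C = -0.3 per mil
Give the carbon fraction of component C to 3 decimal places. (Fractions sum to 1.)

Let f_C and f_D be the unknown fractions; fractions sum to 1 so f_C + f_D = 0.466.
Mass balance: Σ fᵢ·δᵢ = δ_bulk ⇒ f_C·(-62.7) + f_D·(-0.3) = -26.8 − (-11.073) = -15.727
Substitute f_D = 0.466 − f_C:
f_C·(-62.7 − -0.3) = -15.727 − 0.466×(-0.3) = -15.587
f_C = -15.587 / -62.4 = 0.2498

0.250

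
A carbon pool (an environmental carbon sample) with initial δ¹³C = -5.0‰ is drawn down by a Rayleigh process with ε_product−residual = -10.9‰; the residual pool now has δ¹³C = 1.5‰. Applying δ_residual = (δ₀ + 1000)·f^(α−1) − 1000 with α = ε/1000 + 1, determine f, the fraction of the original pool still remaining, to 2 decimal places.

α − 1 = ε/1000 = -0.0109
(δ_res + 1000)/(δ₀ + 1000) = (1.5 + 1000)/(-5.0 + 1000) = 1001.5/995.0 = 1.006533
f = 1.006533^(1/-0.0109) = exp(ln(1.006533)/-0.0109) = exp(0.00651/-0.0109)
f = exp(-0.5974) = 0.5503

0.55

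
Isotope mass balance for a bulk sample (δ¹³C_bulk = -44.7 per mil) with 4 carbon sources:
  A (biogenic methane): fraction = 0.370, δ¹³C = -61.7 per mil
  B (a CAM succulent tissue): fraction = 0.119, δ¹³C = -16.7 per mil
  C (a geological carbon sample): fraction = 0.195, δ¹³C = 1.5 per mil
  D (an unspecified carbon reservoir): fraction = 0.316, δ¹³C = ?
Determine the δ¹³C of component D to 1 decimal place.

-63.8 per mil

Isotope mass balance: δ_bulk = Σ fᵢ·δᵢ.
-44.7 = 0.370×(-61.7) + 0.119×(-16.7) + 0.195×(1.5) + 0.316×δ_D
0.316·δ_D = -44.7 − (-24.524) = -20.176
δ_D = -20.176 / 0.316 = -63.85 per mil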